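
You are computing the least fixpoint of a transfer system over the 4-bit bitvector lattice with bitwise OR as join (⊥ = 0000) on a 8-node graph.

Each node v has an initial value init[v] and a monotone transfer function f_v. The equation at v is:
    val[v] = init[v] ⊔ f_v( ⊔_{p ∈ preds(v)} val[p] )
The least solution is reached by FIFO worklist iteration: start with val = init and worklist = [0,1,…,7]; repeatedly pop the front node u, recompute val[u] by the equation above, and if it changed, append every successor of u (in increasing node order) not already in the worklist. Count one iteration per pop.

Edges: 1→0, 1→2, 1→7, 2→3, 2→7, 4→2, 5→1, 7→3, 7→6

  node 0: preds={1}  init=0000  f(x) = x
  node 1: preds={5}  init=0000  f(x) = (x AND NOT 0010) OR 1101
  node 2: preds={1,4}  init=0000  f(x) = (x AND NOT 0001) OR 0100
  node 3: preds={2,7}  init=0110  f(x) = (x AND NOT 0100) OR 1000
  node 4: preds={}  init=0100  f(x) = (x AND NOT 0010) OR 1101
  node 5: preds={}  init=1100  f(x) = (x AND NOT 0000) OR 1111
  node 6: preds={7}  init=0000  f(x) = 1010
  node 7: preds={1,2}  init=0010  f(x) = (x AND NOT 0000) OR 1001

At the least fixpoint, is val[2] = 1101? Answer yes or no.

no

Trace (13 dequeues):
  [1] u=0 | in 0000 | out 0000 | ==
  [2] u=1 | in 1100 | out 1101 | prev 0000 | push {0}
  [3] u=2 | in 1101 | out 1100 | prev 0000 | push {}
  [4] u=3 | in 1110 | out 1110 | prev 0110 | push {}
  [5] u=4 | in 0000 | out 1101 | prev 0100 | push {2}
  [6] u=5 | in 0000 | out 1111 | prev 1100 | push {1}
  [7] u=6 | in 0010 | out 1010 | prev 0000 | push {}
  [8] u=7 | in 1101 | out 1111 | prev 0010 | push {3,6}
  [9] u=0 | in 1101 | out 1101 | prev 0000 | push {}
  [10] u=2 | in 1101 | out 1100 | ==
  [11] u=1 | in 1111 | out 1101 | ==
  [12] u=3 | in 1111 | out 1111 | prev 1110 | push {}
  [13] u=6 | in 1111 | out 1010 | ==

Converged values:
  [0] 1101
  [1] 1101
  [2] 1100
  [3] 1111
  [4] 1101
  [5] 1111
  [6] 1010
  [7] 1111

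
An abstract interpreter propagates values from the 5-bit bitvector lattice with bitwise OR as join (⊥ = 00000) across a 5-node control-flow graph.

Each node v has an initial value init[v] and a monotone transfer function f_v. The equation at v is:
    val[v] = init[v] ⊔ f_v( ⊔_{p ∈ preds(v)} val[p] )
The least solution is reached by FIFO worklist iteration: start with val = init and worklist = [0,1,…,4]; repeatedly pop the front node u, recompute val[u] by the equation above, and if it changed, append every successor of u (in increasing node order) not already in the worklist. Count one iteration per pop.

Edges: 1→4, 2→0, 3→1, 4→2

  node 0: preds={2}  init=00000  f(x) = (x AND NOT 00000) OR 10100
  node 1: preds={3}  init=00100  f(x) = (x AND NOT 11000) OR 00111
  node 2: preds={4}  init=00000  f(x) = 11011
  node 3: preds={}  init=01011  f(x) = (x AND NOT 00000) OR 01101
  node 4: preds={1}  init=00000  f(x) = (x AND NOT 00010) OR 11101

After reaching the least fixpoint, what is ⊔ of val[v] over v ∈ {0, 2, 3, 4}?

Iteration log — 8 steps:
  step 1. node 0  ⊔preds=00000  new=10100  old=00000  +wl: 
  step 2. node 1  ⊔preds=01011  new=00111  old=00100  +wl: 
  step 3. node 2  ⊔preds=00000  new=11011  old=00000  +wl: 0
  step 4. node 3  ⊔preds=00000  new=01111  old=01011  +wl: 1
  step 5. node 4  ⊔preds=00111  new=11101  old=00000  +wl: 2
  step 6. node 0  ⊔preds=11011  new=11111  old=10100  +wl: 
  step 7. node 1  ⊔preds=01111  new=00111  stable
  step 8. node 2  ⊔preds=11101  new=11011  stable

Least fixpoint reached:
  node 0: 11111
  node 1: 00111
  node 2: 11011
  node 3: 01111
  node 4: 11101

11111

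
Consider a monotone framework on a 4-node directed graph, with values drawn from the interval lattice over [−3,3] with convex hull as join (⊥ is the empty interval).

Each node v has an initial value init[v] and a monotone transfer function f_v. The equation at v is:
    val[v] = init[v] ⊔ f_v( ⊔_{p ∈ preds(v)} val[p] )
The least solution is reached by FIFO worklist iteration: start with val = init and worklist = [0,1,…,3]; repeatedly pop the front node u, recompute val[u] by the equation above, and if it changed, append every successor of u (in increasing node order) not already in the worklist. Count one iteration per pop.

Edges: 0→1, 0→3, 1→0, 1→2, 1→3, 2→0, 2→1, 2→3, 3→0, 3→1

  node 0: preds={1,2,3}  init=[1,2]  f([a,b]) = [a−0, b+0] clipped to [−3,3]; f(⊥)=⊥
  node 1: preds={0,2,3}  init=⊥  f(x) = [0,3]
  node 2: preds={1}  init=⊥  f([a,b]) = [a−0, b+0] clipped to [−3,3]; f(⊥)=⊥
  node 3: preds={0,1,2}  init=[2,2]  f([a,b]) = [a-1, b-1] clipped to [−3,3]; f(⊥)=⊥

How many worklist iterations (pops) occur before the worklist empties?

13

Iteration log — 13 steps:
  step 1. node 0  ⊔preds=[2,2]  new=[1,2]  stable
  step 2. node 1  ⊔preds=[1,2]  new=[0,3]  old=⊥  +wl: 0
  step 3. node 2  ⊔preds=[0,3]  new=[0,3]  old=⊥  +wl: 1
  step 4. node 3  ⊔preds=[0,3]  new=[-1,2]  old=[2,2]  +wl: 
  step 5. node 0  ⊔preds=[-1,3]  new=[-1,3]  old=[1,2]  +wl: 3
  step 6. node 1  ⊔preds=[-1,3]  new=[0,3]  stable
  step 7. node 3  ⊔preds=[-1,3]  new=[-2,2]  old=[-1,2]  +wl: 0,1
  step 8. node 0  ⊔preds=[-2,3]  new=[-2,3]  old=[-1,3]  +wl: 3
  step 9. node 1  ⊔preds=[-2,3]  new=[0,3]  stable
  step 10. node 3  ⊔preds=[-2,3]  new=[-3,2]  old=[-2,2]  +wl: 0,1
  step 11. node 0  ⊔preds=[-3,3]  new=[-3,3]  old=[-2,3]  +wl: 3
  step 12. node 1  ⊔preds=[-3,3]  new=[0,3]  stable
  step 13. node 3  ⊔preds=[-3,3]  new=[-3,2]  stable

Least fixpoint reached:
  node 0: [-3,3]
  node 1: [0,3]
  node 2: [0,3]
  node 3: [-3,2]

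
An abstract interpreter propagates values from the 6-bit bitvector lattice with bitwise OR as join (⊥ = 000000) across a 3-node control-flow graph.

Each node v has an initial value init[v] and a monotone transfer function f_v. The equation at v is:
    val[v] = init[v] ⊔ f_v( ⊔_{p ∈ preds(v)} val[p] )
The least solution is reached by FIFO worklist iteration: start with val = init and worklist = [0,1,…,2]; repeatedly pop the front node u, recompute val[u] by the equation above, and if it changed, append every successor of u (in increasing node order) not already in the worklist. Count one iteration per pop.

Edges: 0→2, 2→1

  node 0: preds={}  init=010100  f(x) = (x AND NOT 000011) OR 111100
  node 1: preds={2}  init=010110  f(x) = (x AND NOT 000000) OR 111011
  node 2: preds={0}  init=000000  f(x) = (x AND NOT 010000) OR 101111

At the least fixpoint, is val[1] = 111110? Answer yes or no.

no

Trace (4 dequeues):
  [1] u=0 | in 000000 | out 111100 | prev 010100 | push {}
  [2] u=1 | in 000000 | out 111111 | prev 010110 | push {}
  [3] u=2 | in 111100 | out 101111 | prev 000000 | push {1}
  [4] u=1 | in 101111 | out 111111 | ==

Converged values:
  [0] 111100
  [1] 111111
  [2] 101111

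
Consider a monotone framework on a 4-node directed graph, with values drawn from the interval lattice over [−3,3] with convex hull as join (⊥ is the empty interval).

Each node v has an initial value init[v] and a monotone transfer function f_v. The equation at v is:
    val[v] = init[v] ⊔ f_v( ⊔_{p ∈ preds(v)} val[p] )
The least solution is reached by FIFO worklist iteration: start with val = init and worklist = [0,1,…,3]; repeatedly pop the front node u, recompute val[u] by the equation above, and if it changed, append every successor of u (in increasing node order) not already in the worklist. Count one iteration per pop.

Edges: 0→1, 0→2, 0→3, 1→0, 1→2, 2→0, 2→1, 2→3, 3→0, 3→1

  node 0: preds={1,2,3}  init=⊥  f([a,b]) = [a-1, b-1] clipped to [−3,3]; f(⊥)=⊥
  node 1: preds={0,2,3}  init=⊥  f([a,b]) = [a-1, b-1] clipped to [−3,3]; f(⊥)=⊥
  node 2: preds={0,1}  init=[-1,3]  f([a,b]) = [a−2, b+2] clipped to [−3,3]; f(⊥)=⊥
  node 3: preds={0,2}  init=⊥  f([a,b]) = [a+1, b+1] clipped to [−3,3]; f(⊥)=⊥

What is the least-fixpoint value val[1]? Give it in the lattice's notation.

Worklist (8 pops):
  #1 pop 0: in=[-1,3] → [-2,2] (was ⊥); enqueue []
  #2 pop 1: in=[-2,3] → [-3,2] (was ⊥); enqueue [0]
  #3 pop 2: in=[-3,2] → [-3,3] (was [-1,3]); enqueue [1]
  #4 pop 3: in=[-3,3] → [-2,3] (was ⊥); enqueue []
  #5 pop 0: in=[-3,3] → [-3,2] (was [-2,2]); enqueue [2,3]
  #6 pop 1: in=[-3,3] → [-3,2] (no change)
  #7 pop 2: in=[-3,2] → [-3,3] (no change)
  #8 pop 3: in=[-3,3] → [-2,3] (no change)

Fixpoint:
  val[0] = [-3,2]
  val[1] = [-3,2]
  val[2] = [-3,3]
  val[3] = [-2,3]

[-3,2]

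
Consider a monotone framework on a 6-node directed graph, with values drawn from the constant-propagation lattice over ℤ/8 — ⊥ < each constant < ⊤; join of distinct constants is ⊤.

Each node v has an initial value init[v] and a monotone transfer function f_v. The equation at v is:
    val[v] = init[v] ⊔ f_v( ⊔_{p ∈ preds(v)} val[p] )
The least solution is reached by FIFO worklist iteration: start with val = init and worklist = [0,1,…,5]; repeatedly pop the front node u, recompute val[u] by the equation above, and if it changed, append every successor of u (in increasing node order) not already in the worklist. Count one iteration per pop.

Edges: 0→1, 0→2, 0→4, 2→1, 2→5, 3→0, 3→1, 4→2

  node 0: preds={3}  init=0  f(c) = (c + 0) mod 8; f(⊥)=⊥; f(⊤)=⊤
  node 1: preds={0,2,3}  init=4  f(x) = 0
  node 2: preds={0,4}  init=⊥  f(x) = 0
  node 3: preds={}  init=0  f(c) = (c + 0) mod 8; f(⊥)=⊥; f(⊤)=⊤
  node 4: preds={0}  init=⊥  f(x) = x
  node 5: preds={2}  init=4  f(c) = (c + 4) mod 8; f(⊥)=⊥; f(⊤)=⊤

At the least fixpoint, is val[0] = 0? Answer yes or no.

Worklist (8 pops):
  #1 pop 0: in=0 → 0 (no change)
  #2 pop 1: in=0 → ⊤ (was 4); enqueue []
  #3 pop 2: in=0 → 0 (was ⊥); enqueue [1]
  #4 pop 3: in=⊥ → 0 (no change)
  #5 pop 4: in=0 → 0 (was ⊥); enqueue [2]
  #6 pop 5: in=0 → 4 (no change)
  #7 pop 1: in=0 → ⊤ (no change)
  #8 pop 2: in=0 → 0 (no change)

Fixpoint:
  val[0] = 0
  val[1] = ⊤
  val[2] = 0
  val[3] = 0
  val[4] = 0
  val[5] = 4

yes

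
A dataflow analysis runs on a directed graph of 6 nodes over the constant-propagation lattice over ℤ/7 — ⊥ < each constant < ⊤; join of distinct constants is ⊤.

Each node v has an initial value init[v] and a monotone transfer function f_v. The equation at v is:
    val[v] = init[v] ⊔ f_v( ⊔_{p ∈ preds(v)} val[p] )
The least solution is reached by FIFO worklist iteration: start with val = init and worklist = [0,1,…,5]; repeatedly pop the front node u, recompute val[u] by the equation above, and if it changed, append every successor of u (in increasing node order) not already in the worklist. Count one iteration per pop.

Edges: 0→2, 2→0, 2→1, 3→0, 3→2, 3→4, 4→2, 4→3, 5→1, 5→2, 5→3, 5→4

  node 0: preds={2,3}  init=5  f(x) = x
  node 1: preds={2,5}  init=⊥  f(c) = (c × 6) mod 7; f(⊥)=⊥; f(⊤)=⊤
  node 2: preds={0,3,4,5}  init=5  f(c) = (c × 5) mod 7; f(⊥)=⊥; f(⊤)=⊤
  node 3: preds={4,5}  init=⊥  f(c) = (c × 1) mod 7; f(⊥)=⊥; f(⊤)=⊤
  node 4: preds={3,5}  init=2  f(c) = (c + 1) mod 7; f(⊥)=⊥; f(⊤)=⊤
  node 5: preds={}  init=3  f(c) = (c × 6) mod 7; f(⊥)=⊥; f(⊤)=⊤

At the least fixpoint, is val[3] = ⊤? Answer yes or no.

Trace (10 dequeues):
  [1] u=0 | in 5 | out 5 | ==
  [2] u=1 | in ⊤ | out ⊤ | prev ⊥ | push {}
  [3] u=2 | in ⊤ | out ⊤ | prev 5 | push {0,1}
  [4] u=3 | in ⊤ | out ⊤ | prev ⊥ | push {2}
  [5] u=4 | in ⊤ | out ⊤ | prev 2 | push {3}
  [6] u=5 | in ⊥ | out 3 | ==
  [7] u=0 | in ⊤ | out ⊤ | prev 5 | push {}
  [8] u=1 | in ⊤ | out ⊤ | ==
  [9] u=2 | in ⊤ | out ⊤ | ==
  [10] u=3 | in ⊤ | out ⊤ | ==

Converged values:
  [0] ⊤
  [1] ⊤
  [2] ⊤
  [3] ⊤
  [4] ⊤
  [5] 3

yes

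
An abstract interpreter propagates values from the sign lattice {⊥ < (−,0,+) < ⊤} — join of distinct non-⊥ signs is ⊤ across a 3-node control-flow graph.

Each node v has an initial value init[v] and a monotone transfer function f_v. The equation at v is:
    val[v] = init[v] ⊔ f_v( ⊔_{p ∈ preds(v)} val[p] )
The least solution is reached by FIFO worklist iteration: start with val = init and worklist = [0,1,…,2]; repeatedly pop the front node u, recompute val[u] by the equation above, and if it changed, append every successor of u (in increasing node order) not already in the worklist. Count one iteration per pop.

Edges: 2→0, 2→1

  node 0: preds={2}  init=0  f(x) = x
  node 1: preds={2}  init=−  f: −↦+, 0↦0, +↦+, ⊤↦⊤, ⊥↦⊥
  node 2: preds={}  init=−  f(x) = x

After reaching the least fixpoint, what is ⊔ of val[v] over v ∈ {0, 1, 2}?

⊤

Iteration log — 3 steps:
  step 1. node 0  ⊔preds=−  new=⊤  old=0  +wl: 
  step 2. node 1  ⊔preds=−  new=⊤  old=−  +wl: 
  step 3. node 2  ⊔preds=⊥  new=−  stable

Least fixpoint reached:
  node 0: ⊤
  node 1: ⊤
  node 2: −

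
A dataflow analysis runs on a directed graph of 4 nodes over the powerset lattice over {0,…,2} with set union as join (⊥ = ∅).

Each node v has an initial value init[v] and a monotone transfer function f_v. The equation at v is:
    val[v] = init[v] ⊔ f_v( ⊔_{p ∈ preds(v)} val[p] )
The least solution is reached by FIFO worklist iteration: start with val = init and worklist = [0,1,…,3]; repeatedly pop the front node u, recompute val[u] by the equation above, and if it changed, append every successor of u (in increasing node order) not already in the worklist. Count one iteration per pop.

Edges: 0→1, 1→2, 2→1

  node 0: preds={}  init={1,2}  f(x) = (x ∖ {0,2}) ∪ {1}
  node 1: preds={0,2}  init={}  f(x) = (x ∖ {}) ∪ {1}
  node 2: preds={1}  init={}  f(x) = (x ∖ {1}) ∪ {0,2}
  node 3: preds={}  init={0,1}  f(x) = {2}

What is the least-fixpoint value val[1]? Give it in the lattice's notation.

Iteration log — 6 steps:
  step 1. node 0  ⊔preds={}  new={1,2}  stable
  step 2. node 1  ⊔preds={1,2}  new={1,2}  old={}  +wl: 
  step 3. node 2  ⊔preds={1,2}  new={0,2}  old={}  +wl: 1
  step 4. node 3  ⊔preds={}  new={0,1,2}  old={0,1}  +wl: 
  step 5. node 1  ⊔preds={0,1,2}  new={0,1,2}  old={1,2}  +wl: 2
  step 6. node 2  ⊔preds={0,1,2}  new={0,2}  stable

Least fixpoint reached:
  node 0: {1,2}
  node 1: {0,1,2}
  node 2: {0,2}
  node 3: {0,1,2}

{0,1,2}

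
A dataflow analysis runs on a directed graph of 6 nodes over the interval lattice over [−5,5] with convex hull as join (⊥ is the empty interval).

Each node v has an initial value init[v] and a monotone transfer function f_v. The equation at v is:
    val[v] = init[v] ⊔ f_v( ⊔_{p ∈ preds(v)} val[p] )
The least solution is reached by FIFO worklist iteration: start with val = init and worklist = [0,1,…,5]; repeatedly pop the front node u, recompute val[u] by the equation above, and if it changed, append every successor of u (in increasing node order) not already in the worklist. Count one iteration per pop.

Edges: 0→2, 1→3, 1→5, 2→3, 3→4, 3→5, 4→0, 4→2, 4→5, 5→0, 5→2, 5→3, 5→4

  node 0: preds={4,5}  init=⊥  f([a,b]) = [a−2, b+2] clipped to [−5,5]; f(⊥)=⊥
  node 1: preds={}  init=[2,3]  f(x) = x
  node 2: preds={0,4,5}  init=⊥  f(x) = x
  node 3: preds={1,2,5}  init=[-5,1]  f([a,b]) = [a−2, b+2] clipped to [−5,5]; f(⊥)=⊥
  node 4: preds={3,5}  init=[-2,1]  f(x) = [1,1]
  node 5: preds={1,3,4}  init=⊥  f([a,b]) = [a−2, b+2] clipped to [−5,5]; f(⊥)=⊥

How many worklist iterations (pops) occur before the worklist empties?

Iteration log — 10 steps:
  step 1. node 0  ⊔preds=[-2,1]  new=[-4,3]  old=⊥  +wl: 
  step 2. node 1  ⊔preds=⊥  new=[2,3]  stable
  step 3. node 2  ⊔preds=[-4,3]  new=[-4,3]  old=⊥  +wl: 
  step 4. node 3  ⊔preds=[-4,3]  new=[-5,5]  old=[-5,1]  +wl: 
  step 5. node 4  ⊔preds=[-5,5]  new=[-2,1]  stable
  step 6. node 5  ⊔preds=[-5,5]  new=[-5,5]  old=⊥  +wl: 0,2,3,4
  step 7. node 0  ⊔preds=[-5,5]  new=[-5,5]  old=[-4,3]  +wl: 
  step 8. node 2  ⊔preds=[-5,5]  new=[-5,5]  old=[-4,3]  +wl: 
  step 9. node 3  ⊔preds=[-5,5]  new=[-5,5]  stable
  step 10. node 4  ⊔preds=[-5,5]  new=[-2,1]  stable

Least fixpoint reached:
  node 0: [-5,5]
  node 1: [2,3]
  node 2: [-5,5]
  node 3: [-5,5]
  node 4: [-2,1]
  node 5: [-5,5]

10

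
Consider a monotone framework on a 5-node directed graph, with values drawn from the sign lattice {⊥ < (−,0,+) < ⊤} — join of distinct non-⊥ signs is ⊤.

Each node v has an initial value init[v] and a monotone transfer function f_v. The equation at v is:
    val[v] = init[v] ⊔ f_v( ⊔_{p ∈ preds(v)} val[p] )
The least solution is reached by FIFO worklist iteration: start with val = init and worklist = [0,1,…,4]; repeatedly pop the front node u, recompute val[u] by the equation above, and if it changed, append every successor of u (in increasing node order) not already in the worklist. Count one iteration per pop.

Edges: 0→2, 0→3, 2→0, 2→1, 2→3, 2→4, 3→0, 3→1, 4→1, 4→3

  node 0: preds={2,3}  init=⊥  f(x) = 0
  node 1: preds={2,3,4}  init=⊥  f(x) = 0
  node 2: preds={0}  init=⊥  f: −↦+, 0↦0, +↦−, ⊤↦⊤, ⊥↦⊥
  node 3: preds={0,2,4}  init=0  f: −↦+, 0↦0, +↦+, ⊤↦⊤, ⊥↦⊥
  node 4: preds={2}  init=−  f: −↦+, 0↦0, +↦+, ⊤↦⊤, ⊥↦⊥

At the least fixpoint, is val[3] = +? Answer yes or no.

no

Iteration log — 8 steps:
  step 1. node 0  ⊔preds=0  new=0  old=⊥  +wl: 
  step 2. node 1  ⊔preds=⊤  new=0  old=⊥  +wl: 
  step 3. node 2  ⊔preds=0  new=0  old=⊥  +wl: 0,1
  step 4. node 3  ⊔preds=⊤  new=⊤  old=0  +wl: 
  step 5. node 4  ⊔preds=0  new=⊤  old=−  +wl: 3
  step 6. node 0  ⊔preds=⊤  new=0  stable
  step 7. node 1  ⊔preds=⊤  new=0  stable
  step 8. node 3  ⊔preds=⊤  new=⊤  stable

Least fixpoint reached:
  node 0: 0
  node 1: 0
  node 2: 0
  node 3: ⊤
  node 4: ⊤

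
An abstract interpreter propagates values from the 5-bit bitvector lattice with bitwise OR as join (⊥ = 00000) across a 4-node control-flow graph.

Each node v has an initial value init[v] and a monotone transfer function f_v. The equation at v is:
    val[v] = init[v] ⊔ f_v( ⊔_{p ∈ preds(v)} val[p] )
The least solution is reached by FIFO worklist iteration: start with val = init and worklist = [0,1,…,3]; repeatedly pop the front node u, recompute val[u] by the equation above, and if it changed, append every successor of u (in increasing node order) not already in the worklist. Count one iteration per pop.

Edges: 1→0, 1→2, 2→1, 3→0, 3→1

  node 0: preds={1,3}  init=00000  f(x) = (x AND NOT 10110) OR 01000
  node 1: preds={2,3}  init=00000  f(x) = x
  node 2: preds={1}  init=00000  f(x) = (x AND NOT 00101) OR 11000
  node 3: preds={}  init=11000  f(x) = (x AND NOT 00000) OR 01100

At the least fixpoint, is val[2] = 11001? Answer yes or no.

Trace (8 dequeues):
  [1] u=0 | in 11000 | out 01000 | prev 00000 | push {}
  [2] u=1 | in 11000 | out 11000 | prev 00000 | push {0}
  [3] u=2 | in 11000 | out 11000 | prev 00000 | push {1}
  [4] u=3 | in 00000 | out 11100 | prev 11000 | push {}
  [5] u=0 | in 11100 | out 01000 | ==
  [6] u=1 | in 11100 | out 11100 | prev 11000 | push {0,2}
  [7] u=0 | in 11100 | out 01000 | ==
  [8] u=2 | in 11100 | out 11000 | ==

Converged values:
  [0] 01000
  [1] 11100
  [2] 11000
  [3] 11100

no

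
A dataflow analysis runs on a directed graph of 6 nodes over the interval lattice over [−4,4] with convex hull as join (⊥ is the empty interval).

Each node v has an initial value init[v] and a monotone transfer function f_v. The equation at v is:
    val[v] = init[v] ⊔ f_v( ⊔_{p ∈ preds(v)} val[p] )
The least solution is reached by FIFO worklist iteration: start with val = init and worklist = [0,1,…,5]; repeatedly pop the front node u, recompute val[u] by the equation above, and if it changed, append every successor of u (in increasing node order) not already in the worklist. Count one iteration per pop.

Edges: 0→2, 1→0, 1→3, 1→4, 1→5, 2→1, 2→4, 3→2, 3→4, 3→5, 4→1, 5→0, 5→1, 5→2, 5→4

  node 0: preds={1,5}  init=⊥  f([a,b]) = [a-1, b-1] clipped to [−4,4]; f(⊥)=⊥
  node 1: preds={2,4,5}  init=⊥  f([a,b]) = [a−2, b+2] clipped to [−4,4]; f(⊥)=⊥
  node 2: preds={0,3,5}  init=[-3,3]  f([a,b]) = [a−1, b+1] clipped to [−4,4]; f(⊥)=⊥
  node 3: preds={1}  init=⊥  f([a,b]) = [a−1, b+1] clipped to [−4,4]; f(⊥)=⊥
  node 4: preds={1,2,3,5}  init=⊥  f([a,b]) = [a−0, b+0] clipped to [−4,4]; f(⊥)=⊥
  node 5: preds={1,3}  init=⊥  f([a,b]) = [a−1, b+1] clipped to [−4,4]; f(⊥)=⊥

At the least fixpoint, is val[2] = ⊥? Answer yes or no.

Trace (10 dequeues):
  [1] u=0 | in ⊥ | out ⊥ | ==
  [2] u=1 | in [-3,3] | out [-4,4] | prev ⊥ | push {0}
  [3] u=2 | in ⊥ | out [-3,3] | ==
  [4] u=3 | in [-4,4] | out [-4,4] | prev ⊥ | push {2}
  [5] u=4 | in [-4,4] | out [-4,4] | prev ⊥ | push {1}
  [6] u=5 | in [-4,4] | out [-4,4] | prev ⊥ | push {4}
  [7] u=0 | in [-4,4] | out [-4,3] | prev ⊥ | push {}
  [8] u=2 | in [-4,4] | out [-4,4] | prev [-3,3] | push {}
  [9] u=1 | in [-4,4] | out [-4,4] | ==
  [10] u=4 | in [-4,4] | out [-4,4] | ==

Converged values:
  [0] [-4,3]
  [1] [-4,4]
  [2] [-4,4]
  [3] [-4,4]
  [4] [-4,4]
  [5] [-4,4]

no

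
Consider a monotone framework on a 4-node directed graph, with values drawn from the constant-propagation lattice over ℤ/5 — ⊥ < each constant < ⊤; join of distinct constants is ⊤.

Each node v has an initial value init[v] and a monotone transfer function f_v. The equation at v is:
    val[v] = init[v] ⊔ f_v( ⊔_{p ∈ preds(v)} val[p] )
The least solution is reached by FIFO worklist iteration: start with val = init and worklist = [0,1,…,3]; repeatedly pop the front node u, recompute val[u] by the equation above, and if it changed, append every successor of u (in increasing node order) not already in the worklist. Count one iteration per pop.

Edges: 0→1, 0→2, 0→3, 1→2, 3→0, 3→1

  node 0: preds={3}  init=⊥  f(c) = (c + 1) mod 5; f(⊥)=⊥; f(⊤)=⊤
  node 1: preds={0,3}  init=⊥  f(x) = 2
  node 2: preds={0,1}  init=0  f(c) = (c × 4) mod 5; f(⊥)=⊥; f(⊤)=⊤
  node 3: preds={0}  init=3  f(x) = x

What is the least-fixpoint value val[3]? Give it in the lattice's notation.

⊤

Iteration log — 8 steps:
  step 1. node 0  ⊔preds=3  new=4  old=⊥  +wl: 
  step 2. node 1  ⊔preds=⊤  new=2  old=⊥  +wl: 
  step 3. node 2  ⊔preds=⊤  new=⊤  old=0  +wl: 
  step 4. node 3  ⊔preds=4  new=⊤  old=3  +wl: 0,1
  step 5. node 0  ⊔preds=⊤  new=⊤  old=4  +wl: 2,3
  step 6. node 1  ⊔preds=⊤  new=2  stable
  step 7. node 2  ⊔preds=⊤  new=⊤  stable
  step 8. node 3  ⊔preds=⊤  new=⊤  stable

Least fixpoint reached:
  node 0: ⊤
  node 1: 2
  node 2: ⊤
  node 3: ⊤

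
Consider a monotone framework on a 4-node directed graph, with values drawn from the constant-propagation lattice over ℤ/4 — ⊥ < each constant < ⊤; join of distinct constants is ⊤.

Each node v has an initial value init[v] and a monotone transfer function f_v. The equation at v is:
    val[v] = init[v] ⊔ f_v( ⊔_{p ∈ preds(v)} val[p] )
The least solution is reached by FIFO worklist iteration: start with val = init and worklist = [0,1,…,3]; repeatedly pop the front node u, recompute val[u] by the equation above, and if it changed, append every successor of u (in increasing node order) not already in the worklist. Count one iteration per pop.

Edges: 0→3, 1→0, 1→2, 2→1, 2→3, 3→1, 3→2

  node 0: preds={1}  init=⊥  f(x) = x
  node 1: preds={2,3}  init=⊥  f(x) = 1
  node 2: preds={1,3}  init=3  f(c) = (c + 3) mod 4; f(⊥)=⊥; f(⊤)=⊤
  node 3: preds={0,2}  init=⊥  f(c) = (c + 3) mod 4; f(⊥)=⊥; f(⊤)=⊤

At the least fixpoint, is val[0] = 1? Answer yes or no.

yes

Trace (8 dequeues):
  [1] u=0 | in ⊥ | out ⊥ | ==
  [2] u=1 | in 3 | out 1 | prev ⊥ | push {0}
  [3] u=2 | in 1 | out ⊤ | prev 3 | push {1}
  [4] u=3 | in ⊤ | out ⊤ | prev ⊥ | push {2}
  [5] u=0 | in 1 | out 1 | prev ⊥ | push {3}
  [6] u=1 | in ⊤ | out 1 | ==
  [7] u=2 | in ⊤ | out ⊤ | ==
  [8] u=3 | in ⊤ | out ⊤ | ==

Converged values:
  [0] 1
  [1] 1
  [2] ⊤
  [3] ⊤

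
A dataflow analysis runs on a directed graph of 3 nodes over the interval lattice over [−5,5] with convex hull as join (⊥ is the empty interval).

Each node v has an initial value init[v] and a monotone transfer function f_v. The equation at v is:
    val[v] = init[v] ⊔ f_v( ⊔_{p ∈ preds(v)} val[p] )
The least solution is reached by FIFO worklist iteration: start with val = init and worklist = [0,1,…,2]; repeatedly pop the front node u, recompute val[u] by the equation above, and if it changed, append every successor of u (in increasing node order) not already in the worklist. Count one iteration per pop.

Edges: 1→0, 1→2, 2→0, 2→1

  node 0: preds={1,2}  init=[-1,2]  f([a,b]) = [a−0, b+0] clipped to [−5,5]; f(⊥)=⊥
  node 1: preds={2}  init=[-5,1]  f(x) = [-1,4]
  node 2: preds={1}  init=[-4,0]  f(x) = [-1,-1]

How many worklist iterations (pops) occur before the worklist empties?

Worklist (4 pops):
  #1 pop 0: in=[-5,1] → [-5,2] (was [-1,2]); enqueue []
  #2 pop 1: in=[-4,0] → [-5,4] (was [-5,1]); enqueue [0]
  #3 pop 2: in=[-5,4] → [-4,0] (no change)
  #4 pop 0: in=[-5,4] → [-5,4] (was [-5,2]); enqueue []

Fixpoint:
  val[0] = [-5,4]
  val[1] = [-5,4]
  val[2] = [-4,0]

4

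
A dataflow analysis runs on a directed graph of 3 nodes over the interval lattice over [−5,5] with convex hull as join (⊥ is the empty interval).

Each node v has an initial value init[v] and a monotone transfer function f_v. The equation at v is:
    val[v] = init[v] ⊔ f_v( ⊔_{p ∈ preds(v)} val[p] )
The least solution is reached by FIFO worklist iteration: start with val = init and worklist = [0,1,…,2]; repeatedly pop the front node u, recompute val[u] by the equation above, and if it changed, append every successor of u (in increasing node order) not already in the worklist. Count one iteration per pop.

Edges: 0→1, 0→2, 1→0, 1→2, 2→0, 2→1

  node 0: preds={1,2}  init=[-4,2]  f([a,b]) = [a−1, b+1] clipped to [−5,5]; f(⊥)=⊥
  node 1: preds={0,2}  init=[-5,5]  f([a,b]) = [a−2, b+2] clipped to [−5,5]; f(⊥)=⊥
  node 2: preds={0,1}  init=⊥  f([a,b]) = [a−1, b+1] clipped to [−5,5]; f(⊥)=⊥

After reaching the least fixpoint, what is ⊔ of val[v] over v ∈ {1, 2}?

Worklist (5 pops):
  #1 pop 0: in=[-5,5] → [-5,5] (was [-4,2]); enqueue []
  #2 pop 1: in=[-5,5] → [-5,5] (no change)
  #3 pop 2: in=[-5,5] → [-5,5] (was ⊥); enqueue [0,1]
  #4 pop 0: in=[-5,5] → [-5,5] (no change)
  #5 pop 1: in=[-5,5] → [-5,5] (no change)

Fixpoint:
  val[0] = [-5,5]
  val[1] = [-5,5]
  val[2] = [-5,5]

[-5,5]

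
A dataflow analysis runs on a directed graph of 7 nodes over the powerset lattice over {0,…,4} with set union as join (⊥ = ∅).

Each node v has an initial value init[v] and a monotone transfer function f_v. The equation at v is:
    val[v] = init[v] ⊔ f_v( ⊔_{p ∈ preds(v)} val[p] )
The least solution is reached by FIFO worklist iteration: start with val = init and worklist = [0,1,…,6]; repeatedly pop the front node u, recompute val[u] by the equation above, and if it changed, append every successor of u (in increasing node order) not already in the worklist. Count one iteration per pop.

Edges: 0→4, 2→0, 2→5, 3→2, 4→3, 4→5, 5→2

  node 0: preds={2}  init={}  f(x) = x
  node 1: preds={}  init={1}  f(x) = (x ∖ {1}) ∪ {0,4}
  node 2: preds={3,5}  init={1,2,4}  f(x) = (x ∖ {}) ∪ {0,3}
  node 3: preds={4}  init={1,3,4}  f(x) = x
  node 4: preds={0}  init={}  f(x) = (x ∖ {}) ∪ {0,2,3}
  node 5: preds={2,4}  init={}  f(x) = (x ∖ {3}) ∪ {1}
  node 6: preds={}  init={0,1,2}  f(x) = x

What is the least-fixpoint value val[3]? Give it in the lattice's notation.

Trace (11 dequeues):
  [1] u=0 | in {1,2,4} | out {1,2,4} | prev {} | push {}
  [2] u=1 | in {} | out {0,1,4} | prev {1} | push {}
  [3] u=2 | in {1,3,4} | out {0,1,2,3,4} | prev {1,2,4} | push {0}
  [4] u=3 | in {} | out {1,3,4} | ==
  [5] u=4 | in {1,2,4} | out {0,1,2,3,4} | prev {} | push {3}
  [6] u=5 | in {0,1,2,3,4} | out {0,1,2,4} | prev {} | push {2}
  [7] u=6 | in {} | out {0,1,2} | ==
  [8] u=0 | in {0,1,2,3,4} | out {0,1,2,3,4} | prev {1,2,4} | push {4}
  [9] u=3 | in {0,1,2,3,4} | out {0,1,2,3,4} | prev {1,3,4} | push {}
  [10] u=2 | in {0,1,2,3,4} | out {0,1,2,3,4} | ==
  [11] u=4 | in {0,1,2,3,4} | out {0,1,2,3,4} | ==

Converged values:
  [0] {0,1,2,3,4}
  [1] {0,1,4}
  [2] {0,1,2,3,4}
  [3] {0,1,2,3,4}
  [4] {0,1,2,3,4}
  [5] {0,1,2,4}
  [6] {0,1,2}

{0,1,2,3,4}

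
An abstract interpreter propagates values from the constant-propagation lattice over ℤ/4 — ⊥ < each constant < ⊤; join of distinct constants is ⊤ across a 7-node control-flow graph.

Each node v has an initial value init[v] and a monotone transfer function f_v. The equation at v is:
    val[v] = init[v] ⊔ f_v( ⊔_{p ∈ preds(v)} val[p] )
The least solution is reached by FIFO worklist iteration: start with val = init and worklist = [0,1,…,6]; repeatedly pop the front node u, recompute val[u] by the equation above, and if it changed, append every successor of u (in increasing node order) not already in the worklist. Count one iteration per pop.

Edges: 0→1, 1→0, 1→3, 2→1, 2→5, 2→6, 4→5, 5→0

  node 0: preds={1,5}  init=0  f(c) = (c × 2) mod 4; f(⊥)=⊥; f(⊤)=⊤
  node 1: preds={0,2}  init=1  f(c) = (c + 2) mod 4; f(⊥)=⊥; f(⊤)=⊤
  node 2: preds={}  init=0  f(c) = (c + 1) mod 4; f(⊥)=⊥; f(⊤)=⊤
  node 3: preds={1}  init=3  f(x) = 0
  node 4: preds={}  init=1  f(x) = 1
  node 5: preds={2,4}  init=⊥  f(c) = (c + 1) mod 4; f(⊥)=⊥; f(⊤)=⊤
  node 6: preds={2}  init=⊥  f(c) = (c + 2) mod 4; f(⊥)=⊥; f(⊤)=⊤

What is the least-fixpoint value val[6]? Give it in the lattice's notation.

2

Trace (8 dequeues):
  [1] u=0 | in 1 | out ⊤ | prev 0 | push {}
  [2] u=1 | in ⊤ | out ⊤ | prev 1 | push {0}
  [3] u=2 | in ⊥ | out 0 | ==
  [4] u=3 | in ⊤ | out ⊤ | prev 3 | push {}
  [5] u=4 | in ⊥ | out 1 | ==
  [6] u=5 | in ⊤ | out ⊤ | prev ⊥ | push {}
  [7] u=6 | in 0 | out 2 | prev ⊥ | push {}
  [8] u=0 | in ⊤ | out ⊤ | ==

Converged values:
  [0] ⊤
  [1] ⊤
  [2] 0
  [3] ⊤
  [4] 1
  [5] ⊤
  [6] 2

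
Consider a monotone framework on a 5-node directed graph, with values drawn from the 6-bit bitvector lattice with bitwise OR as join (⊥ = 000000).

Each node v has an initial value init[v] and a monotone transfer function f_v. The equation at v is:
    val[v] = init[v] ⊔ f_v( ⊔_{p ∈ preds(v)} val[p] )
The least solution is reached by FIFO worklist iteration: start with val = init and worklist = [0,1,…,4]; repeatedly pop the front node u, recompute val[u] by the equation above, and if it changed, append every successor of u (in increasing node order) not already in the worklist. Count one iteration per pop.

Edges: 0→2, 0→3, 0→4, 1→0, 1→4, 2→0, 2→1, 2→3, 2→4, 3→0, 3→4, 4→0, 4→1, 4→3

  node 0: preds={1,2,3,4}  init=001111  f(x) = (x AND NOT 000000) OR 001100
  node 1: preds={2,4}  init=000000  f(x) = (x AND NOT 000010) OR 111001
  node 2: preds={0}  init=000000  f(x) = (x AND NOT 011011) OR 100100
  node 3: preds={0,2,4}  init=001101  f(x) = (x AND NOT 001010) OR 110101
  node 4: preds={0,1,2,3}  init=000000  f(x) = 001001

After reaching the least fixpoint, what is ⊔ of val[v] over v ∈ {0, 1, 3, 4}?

111111

Worklist (11 pops):
  #1 pop 0: in=001101 → 001111 (no change)
  #2 pop 1: in=000000 → 111001 (was 000000); enqueue [0]
  #3 pop 2: in=001111 → 100100 (was 000000); enqueue [1]
  #4 pop 3: in=101111 → 111101 (was 001101); enqueue []
  #5 pop 4: in=111111 → 001001 (was 000000); enqueue [3]
  #6 pop 0: in=111101 → 111111 (was 001111); enqueue [2,4]
  #7 pop 1: in=101101 → 111101 (was 111001); enqueue [0]
  #8 pop 3: in=111111 → 111101 (no change)
  #9 pop 2: in=111111 → 100100 (no change)
  #10 pop 4: in=111111 → 001001 (no change)
  #11 pop 0: in=111101 → 111111 (no change)

Fixpoint:
  val[0] = 111111
  val[1] = 111101
  val[2] = 100100
  val[3] = 111101
  val[4] = 001001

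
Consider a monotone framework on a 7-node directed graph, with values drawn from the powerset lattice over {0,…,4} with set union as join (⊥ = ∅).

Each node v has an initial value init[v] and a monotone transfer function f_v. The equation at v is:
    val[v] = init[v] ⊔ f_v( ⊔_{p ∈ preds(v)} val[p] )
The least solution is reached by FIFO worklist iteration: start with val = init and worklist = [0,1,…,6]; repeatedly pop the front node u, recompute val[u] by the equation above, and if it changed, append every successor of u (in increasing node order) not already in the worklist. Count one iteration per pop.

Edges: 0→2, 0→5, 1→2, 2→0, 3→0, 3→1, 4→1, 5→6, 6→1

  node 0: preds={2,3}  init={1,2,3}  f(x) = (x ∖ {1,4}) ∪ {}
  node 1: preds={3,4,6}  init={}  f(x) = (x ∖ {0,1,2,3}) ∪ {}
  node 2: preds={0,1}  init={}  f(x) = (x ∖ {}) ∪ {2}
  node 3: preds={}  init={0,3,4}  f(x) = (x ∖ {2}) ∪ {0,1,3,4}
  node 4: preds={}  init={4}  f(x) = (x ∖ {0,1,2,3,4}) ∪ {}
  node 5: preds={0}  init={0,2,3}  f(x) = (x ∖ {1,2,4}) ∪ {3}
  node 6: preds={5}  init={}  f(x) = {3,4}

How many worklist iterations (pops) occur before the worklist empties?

Iteration log — 9 steps:
  step 1. node 0  ⊔preds={0,3,4}  new={0,1,2,3}  old={1,2,3}  +wl: 
  step 2. node 1  ⊔preds={0,3,4}  new={4}  old={}  +wl: 
  step 3. node 2  ⊔preds={0,1,2,3,4}  new={0,1,2,3,4}  old={}  +wl: 0
  step 4. node 3  ⊔preds={}  new={0,1,3,4}  old={0,3,4}  +wl: 1
  step 5. node 4  ⊔preds={}  new={4}  stable
  step 6. node 5  ⊔preds={0,1,2,3}  new={0,2,3}  stable
  step 7. node 6  ⊔preds={0,2,3}  new={3,4}  old={}  +wl: 
  step 8. node 0  ⊔preds={0,1,2,3,4}  new={0,1,2,3}  stable
  step 9. node 1  ⊔preds={0,1,3,4}  new={4}  stable

Least fixpoint reached:
  node 0: {0,1,2,3}
  node 1: {4}
  node 2: {0,1,2,3,4}
  node 3: {0,1,3,4}
  node 4: {4}
  node 5: {0,2,3}
  node 6: {3,4}

9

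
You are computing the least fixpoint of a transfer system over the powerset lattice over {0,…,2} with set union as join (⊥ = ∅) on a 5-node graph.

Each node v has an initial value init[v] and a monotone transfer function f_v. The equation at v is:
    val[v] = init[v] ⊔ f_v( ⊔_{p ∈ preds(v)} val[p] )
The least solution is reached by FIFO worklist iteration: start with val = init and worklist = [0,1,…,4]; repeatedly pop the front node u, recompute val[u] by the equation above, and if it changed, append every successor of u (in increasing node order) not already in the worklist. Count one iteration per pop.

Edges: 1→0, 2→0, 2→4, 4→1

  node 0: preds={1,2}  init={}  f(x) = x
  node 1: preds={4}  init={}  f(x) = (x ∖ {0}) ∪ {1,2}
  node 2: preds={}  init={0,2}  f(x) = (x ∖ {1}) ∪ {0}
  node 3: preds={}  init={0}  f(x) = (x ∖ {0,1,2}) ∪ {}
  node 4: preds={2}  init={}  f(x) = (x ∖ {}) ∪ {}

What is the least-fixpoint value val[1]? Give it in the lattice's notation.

{1,2}

Trace (7 dequeues):
  [1] u=0 | in {0,2} | out {0,2} | prev {} | push {}
  [2] u=1 | in {} | out {1,2} | prev {} | push {0}
  [3] u=2 | in {} | out {0,2} | ==
  [4] u=3 | in {} | out {0} | ==
  [5] u=4 | in {0,2} | out {0,2} | prev {} | push {1}
  [6] u=0 | in {0,1,2} | out {0,1,2} | prev {0,2} | push {}
  [7] u=1 | in {0,2} | out {1,2} | ==

Converged values:
  [0] {0,1,2}
  [1] {1,2}
  [2] {0,2}
  [3] {0}
  [4] {0,2}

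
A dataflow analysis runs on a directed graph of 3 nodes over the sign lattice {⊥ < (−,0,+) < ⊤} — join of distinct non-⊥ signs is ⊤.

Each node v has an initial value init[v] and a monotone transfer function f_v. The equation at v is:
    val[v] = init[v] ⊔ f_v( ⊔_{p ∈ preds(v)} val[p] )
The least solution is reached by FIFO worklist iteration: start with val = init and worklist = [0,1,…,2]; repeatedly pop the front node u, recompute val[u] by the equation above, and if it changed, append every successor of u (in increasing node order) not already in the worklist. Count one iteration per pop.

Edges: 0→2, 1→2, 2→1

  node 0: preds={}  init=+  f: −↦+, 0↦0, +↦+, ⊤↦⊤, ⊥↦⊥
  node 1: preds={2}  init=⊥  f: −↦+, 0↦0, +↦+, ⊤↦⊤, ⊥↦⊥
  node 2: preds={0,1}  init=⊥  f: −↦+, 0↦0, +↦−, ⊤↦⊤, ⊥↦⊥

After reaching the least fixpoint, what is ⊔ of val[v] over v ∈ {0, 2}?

⊤

Iteration log — 5 steps:
  step 1. node 0  ⊔preds=⊥  new=+  stable
  step 2. node 1  ⊔preds=⊥  new=⊥  stable
  step 3. node 2  ⊔preds=+  new=−  old=⊥  +wl: 1
  step 4. node 1  ⊔preds=−  new=+  old=⊥  +wl: 2
  step 5. node 2  ⊔preds=+  new=−  stable

Least fixpoint reached:
  node 0: +
  node 1: +
  node 2: −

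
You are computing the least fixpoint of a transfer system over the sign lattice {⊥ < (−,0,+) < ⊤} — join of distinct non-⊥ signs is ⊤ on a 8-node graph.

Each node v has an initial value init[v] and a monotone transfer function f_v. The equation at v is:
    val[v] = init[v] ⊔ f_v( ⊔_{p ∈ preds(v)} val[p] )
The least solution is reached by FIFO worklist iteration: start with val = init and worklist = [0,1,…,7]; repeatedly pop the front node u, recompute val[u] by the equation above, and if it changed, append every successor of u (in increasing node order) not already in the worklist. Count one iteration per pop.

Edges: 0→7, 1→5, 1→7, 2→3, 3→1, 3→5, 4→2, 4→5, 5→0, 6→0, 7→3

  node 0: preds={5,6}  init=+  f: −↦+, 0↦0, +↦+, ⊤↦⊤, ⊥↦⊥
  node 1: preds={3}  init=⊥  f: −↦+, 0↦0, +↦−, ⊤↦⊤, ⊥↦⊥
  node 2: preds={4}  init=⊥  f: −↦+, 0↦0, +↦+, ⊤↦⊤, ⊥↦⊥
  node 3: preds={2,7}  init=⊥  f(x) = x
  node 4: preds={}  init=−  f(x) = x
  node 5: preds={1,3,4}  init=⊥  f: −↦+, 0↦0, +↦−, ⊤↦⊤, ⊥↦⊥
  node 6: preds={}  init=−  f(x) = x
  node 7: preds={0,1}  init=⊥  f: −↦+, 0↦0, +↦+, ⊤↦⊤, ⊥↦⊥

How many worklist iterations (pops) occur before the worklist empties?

Trace (17 dequeues):
  [1] u=0 | in − | out + | ==
  [2] u=1 | in ⊥ | out ⊥ | ==
  [3] u=2 | in − | out + | prev ⊥ | push {}
  [4] u=3 | in + | out + | prev ⊥ | push {1}
  [5] u=4 | in ⊥ | out − | ==
  [6] u=5 | in ⊤ | out ⊤ | prev ⊥ | push {0}
  [7] u=6 | in ⊥ | out − | ==
  [8] u=7 | in + | out + | prev ⊥ | push {3}
  [9] u=1 | in + | out − | prev ⊥ | push {5,7}
  [10] u=0 | in ⊤ | out ⊤ | prev + | push {}
  [11] u=3 | in + | out + | ==
  [12] u=5 | in ⊤ | out ⊤ | ==
  [13] u=7 | in ⊤ | out ⊤ | prev + | push {3}
  [14] u=3 | in ⊤ | out ⊤ | prev + | push {1,5}
  [15] u=1 | in ⊤ | out ⊤ | prev − | push {7}
  [16] u=5 | in ⊤ | out ⊤ | ==
  [17] u=7 | in ⊤ | out ⊤ | ==

Converged values:
  [0] ⊤
  [1] ⊤
  [2] +
  [3] ⊤
  [4] −
  [5] ⊤
  [6] −
  [7] ⊤

17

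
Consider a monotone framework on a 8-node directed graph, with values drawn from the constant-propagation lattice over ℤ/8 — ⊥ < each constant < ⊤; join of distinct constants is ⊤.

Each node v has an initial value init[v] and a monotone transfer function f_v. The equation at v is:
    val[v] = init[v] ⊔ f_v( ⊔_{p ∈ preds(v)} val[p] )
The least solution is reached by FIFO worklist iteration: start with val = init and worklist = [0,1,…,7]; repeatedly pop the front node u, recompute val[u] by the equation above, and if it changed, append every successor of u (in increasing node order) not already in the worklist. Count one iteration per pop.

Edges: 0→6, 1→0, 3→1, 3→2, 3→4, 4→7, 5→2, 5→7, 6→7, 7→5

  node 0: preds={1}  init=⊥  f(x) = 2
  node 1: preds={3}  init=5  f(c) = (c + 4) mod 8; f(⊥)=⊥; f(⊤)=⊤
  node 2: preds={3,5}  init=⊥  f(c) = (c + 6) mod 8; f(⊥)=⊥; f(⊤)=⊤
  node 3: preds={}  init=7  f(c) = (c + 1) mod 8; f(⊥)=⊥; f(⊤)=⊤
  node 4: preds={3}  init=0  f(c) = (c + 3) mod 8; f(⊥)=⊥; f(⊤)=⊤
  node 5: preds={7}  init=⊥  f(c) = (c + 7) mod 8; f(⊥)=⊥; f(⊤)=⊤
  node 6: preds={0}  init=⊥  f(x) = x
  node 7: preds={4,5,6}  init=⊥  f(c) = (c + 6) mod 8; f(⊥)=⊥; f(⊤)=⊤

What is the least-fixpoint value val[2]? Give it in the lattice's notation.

⊤

Trace (12 dequeues):
  [1] u=0 | in 5 | out 2 | prev ⊥ | push {}
  [2] u=1 | in 7 | out ⊤ | prev 5 | push {0}
  [3] u=2 | in 7 | out 5 | prev ⊥ | push {}
  [4] u=3 | in ⊥ | out 7 | ==
  [5] u=4 | in 7 | out ⊤ | prev 0 | push {}
  [6] u=5 | in ⊥ | out ⊥ | ==
  [7] u=6 | in 2 | out 2 | prev ⊥ | push {}
  [8] u=7 | in ⊤ | out ⊤ | prev ⊥ | push {5}
  [9] u=0 | in ⊤ | out 2 | ==
  [10] u=5 | in ⊤ | out ⊤ | prev ⊥ | push {2,7}
  [11] u=2 | in ⊤ | out ⊤ | prev 5 | push {}
  [12] u=7 | in ⊤ | out ⊤ | ==

Converged values:
  [0] 2
  [1] ⊤
  [2] ⊤
  [3] 7
  [4] ⊤
  [5] ⊤
  [6] 2
  [7] ⊤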